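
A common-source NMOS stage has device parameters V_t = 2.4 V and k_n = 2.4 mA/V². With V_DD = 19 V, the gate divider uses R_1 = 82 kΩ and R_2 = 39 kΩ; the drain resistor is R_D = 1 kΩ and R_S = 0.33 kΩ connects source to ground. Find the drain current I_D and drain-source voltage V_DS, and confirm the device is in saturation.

I_D ≈ 5.1 mA, V_DS ≈ 12 V

V_G = V_DD·R_2/(R_1+R_2) = 19×39/121 = 6.12 V.
Assume saturation: I_D = (k_n/2)(V_GS − V_t)² with V_GS = V_G − I_D·R_S = 6.12 − 0.33·I_D.
Substituting gives 0.131·I_D² − 3.95·I_D + 16.6 = 0, with roots I_D = 5.06 or 25.2 mA.
The root I_D = 25.2 mA gives V_GS = -2.18 V ≤ V_t, so take I_D = 5.06 mA.
Then V_GS = 4.45 V and V_DS = V_DD − I_D(R_D+R_S) = 19 − 5.06×1.33 = 12.3 V.
Saturation requires V_DS ≥ V_GS − V_t = 2.05 V; 12.3 ≥ 2.05 ✓.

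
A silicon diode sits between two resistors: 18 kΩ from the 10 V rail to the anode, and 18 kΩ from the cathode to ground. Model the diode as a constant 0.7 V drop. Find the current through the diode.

I ≈ 0.26 mA

The two resistors are in series with the diode, so KVL gives 10 = I·18 + 0.7 + I·18.
I = (10 − 0.7) / (18 + 18) kΩ = 9.3 / 36 = 0.258 mA.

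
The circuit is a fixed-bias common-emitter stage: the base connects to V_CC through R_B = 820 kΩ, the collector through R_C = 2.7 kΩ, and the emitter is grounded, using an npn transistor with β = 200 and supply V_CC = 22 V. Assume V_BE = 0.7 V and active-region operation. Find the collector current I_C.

I_C ≈ 5.2 mA

Base loop: V_CC = I_B·R_B + V_BE, so I_B = (22 − 0.7)/820 kΩ = 0.026 mA.
In the active region I_C = β·I_B = 200 × 0.026 = 5.2 mA.
Collector loop: V_CE = V_CC − I_C·R_C = 22 − 5.2×2.7 = 7.97 V.
Since V_CE = 7.97 V > V_CE(sat) ≈ 0.2 V, the transistor is in the active region as assumed.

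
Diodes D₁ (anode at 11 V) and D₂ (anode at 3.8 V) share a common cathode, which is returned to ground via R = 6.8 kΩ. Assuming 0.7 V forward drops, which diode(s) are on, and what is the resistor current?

Only D₁ conducts; I_R ≈ 1.5 mA

Assume both conduct. Then node N would need to be at both 11−0.7 = 10.3 V and 3.8−0.7 = 3.1 V, which is impossible.
Assume only D₁ conducts: V_N = 11 − 0.7 = 10.3 V, so I_R = 10.3/6.8 = 1.51 mA.
Check D₂: its anode-to-cathode voltage is 3.8 − 10.3 = -6.5 V < 0.7 V, so it is off. The assumption is consistent.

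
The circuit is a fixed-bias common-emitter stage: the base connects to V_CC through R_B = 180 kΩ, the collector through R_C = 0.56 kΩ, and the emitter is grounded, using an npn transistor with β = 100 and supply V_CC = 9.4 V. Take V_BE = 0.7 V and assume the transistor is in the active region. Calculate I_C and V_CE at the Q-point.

I_C ≈ 4.8 mA, V_CE ≈ 6.7 V

Base loop: V_CC = I_B·R_B + V_BE, so I_B = (9.4 − 0.7)/180 kΩ = 0.0483 mA.
In the active region I_C = β·I_B = 100 × 0.0483 = 4.83 mA.
Collector loop: V_CE = V_CC − I_C·R_C = 9.4 − 4.83×0.56 = 6.69 V.
Since V_CE = 6.69 V > V_CE(sat) ≈ 0.2 V, the transistor is in the active region as assumed.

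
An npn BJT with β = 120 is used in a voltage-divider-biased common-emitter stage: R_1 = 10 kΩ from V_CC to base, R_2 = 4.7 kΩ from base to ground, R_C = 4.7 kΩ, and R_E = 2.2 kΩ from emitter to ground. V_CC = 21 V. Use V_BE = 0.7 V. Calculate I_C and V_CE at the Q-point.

I_C ≈ 2.7 mA, V_CE ≈ 2.5 V

Thevenize the base divider: V_Th = V_CC·R_2/(R_1+R_2) = 21×4.7/14.7 = 6.71 V, R_Th = R_1‖R_2 = 3.2 kΩ.
Base-emitter loop: V_Th = I_B·R_Th + V_BE + (β+1)I_B·R_E, so I_B = (6.71 − 0.7) / (3.2 + 121×2.2) = 0.0223 mA.
I_C = β·I_B = 120×0.0223 = 2.68 mA, and I_E = (β+1)I_B = 2.7 mA.
V_CE = V_CC − I_C·R_C − I_E·R_E = 21 − 2.68×4.7 − 2.7×2.2 = 2.47 V.
V_CE = 2.47 V > 0.2 V confirms active-region operation.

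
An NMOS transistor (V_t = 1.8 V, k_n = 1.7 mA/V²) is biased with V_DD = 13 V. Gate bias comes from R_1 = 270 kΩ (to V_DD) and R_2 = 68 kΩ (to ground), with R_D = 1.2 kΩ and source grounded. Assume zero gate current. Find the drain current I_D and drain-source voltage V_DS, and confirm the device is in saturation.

I_D ≈ 0.57 mA, V_DS ≈ 12 V

V_G = V_DD·R_2/(R_1+R_2) = 13×68/338 = 2.62 V. With the source grounded, V_GS = V_G = 2.62 V.
Assume saturation: I_D = (k_n/2)(V_GS − V_t)² = (1.7/2)×(2.62 − 1.8)² = 0.85×0.815² = 0.565 mA.
V_DS = V_DD − I_D·R_D = 13 − 0.565×1.2 = 12.3 V.
Saturation requires V_DS ≥ V_GS − V_t = 0.815 V; 12.3 ≥ 0.815 ✓.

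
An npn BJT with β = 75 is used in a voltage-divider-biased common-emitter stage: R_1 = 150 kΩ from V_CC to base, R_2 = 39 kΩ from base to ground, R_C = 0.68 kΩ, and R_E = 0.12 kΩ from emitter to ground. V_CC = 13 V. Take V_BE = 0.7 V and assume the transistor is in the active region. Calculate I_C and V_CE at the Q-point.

Thevenize the base divider: V_Th = V_CC·R_2/(R_1+R_2) = 13×39/189 = 2.68 V, R_Th = R_1‖R_2 = 31 kΩ.
Base-emitter loop: V_Th = I_B·R_Th + V_BE + (β+1)I_B·R_E, so I_B = (2.68 − 0.7) / (31 + 76×0.12) = 0.0495 mA.
I_C = β·I_B = 75×0.0495 = 3.71 mA, and I_E = (β+1)I_B = 3.76 mA.
V_CE = V_CC − I_C·R_C − I_E·R_E = 13 − 3.71×0.68 − 3.76×0.12 = 10 V.
V_CE = 10 V > 0.2 V confirms active-region operation.

I_C ≈ 3.7 mA, V_CE ≈ 10 V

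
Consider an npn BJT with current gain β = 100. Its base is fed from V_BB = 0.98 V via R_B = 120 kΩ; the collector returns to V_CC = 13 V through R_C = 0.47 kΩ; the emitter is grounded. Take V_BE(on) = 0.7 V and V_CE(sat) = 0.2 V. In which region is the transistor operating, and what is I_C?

Assume active. Base-emitter loop: I_B = (V_BB − V_BE)/R_B = (0.98 − 0.7)/120 = 0.00233 mA.
I_C = β·I_B = 100×0.00233 = 0.233 mA.
V_CE = V_CC − I_C·R_C = 13 − 0.233×0.47 = 12.9 V > V_CE(sat), so the active-region assumption holds.

active; I_C ≈ 0.23 mA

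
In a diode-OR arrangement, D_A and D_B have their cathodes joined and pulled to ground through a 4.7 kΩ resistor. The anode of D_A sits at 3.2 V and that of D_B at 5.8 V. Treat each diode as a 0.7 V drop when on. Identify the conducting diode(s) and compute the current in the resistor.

Only D_B conducts; I_R ≈ 1.1 mA

Assume both conduct. Then node N would need to be at both 3.2−0.7 = 2.5 V and 5.8−0.7 = 5.1 V, which is impossible.
Assume only D_B conducts: V_N = 5.8 − 0.7 = 5.1 V, so I_R = 5.1/4.7 = 1.09 mA.
Check D_A: its anode-to-cathode voltage is 3.2 − 5.1 = -1.9 V < 0.7 V, so it is off. The assumption is consistent.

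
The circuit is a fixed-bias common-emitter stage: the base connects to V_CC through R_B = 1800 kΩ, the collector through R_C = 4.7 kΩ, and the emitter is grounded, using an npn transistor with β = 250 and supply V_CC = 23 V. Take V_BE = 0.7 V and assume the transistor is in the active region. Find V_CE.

Base loop: V_CC = I_B·R_B + V_BE, so I_B = (23 − 0.7)/1800 kΩ = 0.0124 mA.
In the active region I_C = β·I_B = 250 × 0.0124 = 3.1 mA.
Collector loop: V_CE = V_CC − I_C·R_C = 23 − 3.1×4.7 = 8.44 V.
Since V_CE = 8.44 V > V_CE(sat) ≈ 0.2 V, the transistor is in the active region as assumed.

V_CE ≈ 8.4 V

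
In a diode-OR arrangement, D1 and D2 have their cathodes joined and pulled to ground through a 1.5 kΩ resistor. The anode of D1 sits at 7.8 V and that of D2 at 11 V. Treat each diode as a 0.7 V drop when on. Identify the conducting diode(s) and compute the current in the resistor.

Assume both conduct. Then node N would need to be at both 7.8−0.7 = 7.1 V and 11−0.7 = 10.3 V, which is impossible.
Assume only D2 conducts: V_N = 11 − 0.7 = 10.3 V, so I_R = 10.3/1.5 = 6.87 mA.
Check D1: its anode-to-cathode voltage is 7.8 − 10.3 = -2.5 V < 0.7 V, so it is off. The assumption is consistent.

Only D2 conducts; I_R ≈ 6.9 mA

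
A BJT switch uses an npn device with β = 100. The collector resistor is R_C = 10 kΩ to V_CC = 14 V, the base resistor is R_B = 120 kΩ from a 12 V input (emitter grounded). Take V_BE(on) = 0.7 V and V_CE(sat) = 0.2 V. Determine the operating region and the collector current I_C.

Assume active: I_B = (12 − 0.7)/120 = 0.0942 mA, giving I_C = β·I_B = 9.42 mA.
But then V_CE = 14 − 9.42×10 = -80.2 V < V_CE(sat) = 0.2 V — impossible in the active region.
So the transistor is saturated. With V_CE = 0.2 V, I_C = (V_CC − 0.2)/R_C = 13.8/10 = 1.38 mA.
Check: β·I_B = 9.42 mA > I_C = 1.38 mA, confirming saturation.

saturation; I_C ≈ 1.4 mA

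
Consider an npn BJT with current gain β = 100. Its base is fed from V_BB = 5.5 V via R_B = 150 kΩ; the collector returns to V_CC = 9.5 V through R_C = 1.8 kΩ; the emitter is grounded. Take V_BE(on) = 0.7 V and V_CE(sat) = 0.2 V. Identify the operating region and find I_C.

Assume active. Base-emitter loop: I_B = (V_BB − V_BE)/R_B = (5.5 − 0.7)/150 = 0.032 mA.
I_C = β·I_B = 100×0.032 = 3.2 mA.
V_CE = V_CC − I_C·R_C = 9.5 − 3.2×1.8 = 3.74 V > V_CE(sat), so the active-region assumption holds.

active; I_C ≈ 3.2 mA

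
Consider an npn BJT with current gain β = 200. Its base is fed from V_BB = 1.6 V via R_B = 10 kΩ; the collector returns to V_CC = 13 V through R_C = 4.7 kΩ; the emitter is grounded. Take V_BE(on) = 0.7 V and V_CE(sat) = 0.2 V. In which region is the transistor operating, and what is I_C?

Assume active: I_B = (1.6 − 0.7)/10 = 0.09 mA, giving I_C = β·I_B = 18 mA.
But then V_CE = 13 − 18×4.7 = -71.6 V < V_CE(sat) = 0.2 V — impossible in the active region.
So the transistor is saturated. With V_CE = 0.2 V, I_C = (V_CC − 0.2)/R_C = 12.8/4.7 = 2.72 mA.
Check: β·I_B = 18 mA > I_C = 2.72 mA, confirming saturation.

saturation; I_C ≈ 2.7 mA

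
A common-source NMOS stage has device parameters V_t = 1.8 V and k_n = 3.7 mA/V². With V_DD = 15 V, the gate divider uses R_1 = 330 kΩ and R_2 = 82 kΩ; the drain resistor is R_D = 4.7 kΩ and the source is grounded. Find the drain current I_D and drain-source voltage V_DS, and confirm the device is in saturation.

I_D ≈ 2.6 mA, V_DS ≈ 2.8 V

V_G = V_DD·R_2/(R_1+R_2) = 15×82/412 = 2.99 V. With the source grounded, V_GS = V_G = 2.99 V.
Assume saturation: I_D = (k_n/2)(V_GS − V_t)² = (3.7/2)×(2.99 − 1.8)² = 1.85×1.19² = 2.6 mA.
V_DS = V_DD − I_D·R_D = 15 − 2.6×4.7 = 2.78 V.
Saturation requires V_DS ≥ V_GS − V_t = 1.19 V; 2.78 ≥ 1.19 ✓.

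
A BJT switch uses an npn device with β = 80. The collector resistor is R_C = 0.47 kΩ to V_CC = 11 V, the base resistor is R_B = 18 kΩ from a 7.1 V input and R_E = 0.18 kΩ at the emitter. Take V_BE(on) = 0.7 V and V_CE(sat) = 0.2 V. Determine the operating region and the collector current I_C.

active; I_C ≈ 16 mA

Assume active. Base-emitter loop: I_B = (V_BB − V_BE)/(R_B + (β+1)R_E) = (7.1 − 0.7)/(18 + 81×0.18) = 0.196 mA.
I_C = β·I_B = 80×0.196 = 15.7 mA.
V_CE = V_CC − I_C·R_C − I_E·R_E = 11 − 15.7×0.47 − 15.9×0.18 = 0.75 V > V_CE(sat), so the active-region assumption holds.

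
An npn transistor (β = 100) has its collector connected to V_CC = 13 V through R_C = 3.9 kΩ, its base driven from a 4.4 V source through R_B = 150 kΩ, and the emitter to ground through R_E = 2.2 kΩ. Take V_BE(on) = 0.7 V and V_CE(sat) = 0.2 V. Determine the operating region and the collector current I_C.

active; I_C ≈ 0.99 mA

Assume active. Base-emitter loop: I_B = (V_BB − V_BE)/(R_B + (β+1)R_E) = (4.4 − 0.7)/(150 + 101×2.2) = 0.00994 mA.
I_C = β·I_B = 100×0.00994 = 0.994 mA.
V_CE = V_CC − I_C·R_C − I_E·R_E = 13 − 0.994×3.9 − 1×2.2 = 6.91 V > V_CE(sat), so the active-region assumption holds.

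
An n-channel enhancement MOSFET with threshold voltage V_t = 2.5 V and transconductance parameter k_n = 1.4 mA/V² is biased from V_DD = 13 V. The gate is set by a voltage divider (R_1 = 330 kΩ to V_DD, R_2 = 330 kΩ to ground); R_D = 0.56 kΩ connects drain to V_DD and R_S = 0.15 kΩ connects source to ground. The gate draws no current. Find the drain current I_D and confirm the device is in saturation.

I_D ≈ 6.4 mA

V_G = V_DD·R_2/(R_1+R_2) = 13×330/660 = 6.5 V.
Assume saturation: I_D = (k_n/2)(V_GS − V_t)² with V_GS = V_G − I_D·R_S = 6.5 − 0.15·I_D.
Substituting gives 0.0158·I_D² − 1.84·I_D + 11.2 = 0, with roots I_D = 6.44 or 110 mA.
The root I_D = 110 mA gives V_GS = -10.1 V ≤ V_t, so take I_D = 6.44 mA.
Then V_GS = 5.53 V and V_DS = V_DD − I_D(R_D+R_S) = 13 − 6.44×0.71 = 8.43 V.
Saturation requires V_DS ≥ V_GS − V_t = 3.03 V; 8.43 ≥ 3.03 ✓.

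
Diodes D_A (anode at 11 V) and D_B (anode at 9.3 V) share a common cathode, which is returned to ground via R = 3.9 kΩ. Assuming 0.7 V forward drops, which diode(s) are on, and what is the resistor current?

Assume both conduct. Then node N would need to be at both 11−0.7 = 10.3 V and 9.3−0.7 = 8.6 V, which is impossible.
Assume only D_A conducts: V_N = 11 − 0.7 = 10.3 V, so I_R = 10.3/3.9 = 2.64 mA.
Check D_B: its anode-to-cathode voltage is 9.3 − 10.3 = -1 V < 0.7 V, so it is off. The assumption is consistent.

Only D_A conducts; I_R ≈ 2.6 mA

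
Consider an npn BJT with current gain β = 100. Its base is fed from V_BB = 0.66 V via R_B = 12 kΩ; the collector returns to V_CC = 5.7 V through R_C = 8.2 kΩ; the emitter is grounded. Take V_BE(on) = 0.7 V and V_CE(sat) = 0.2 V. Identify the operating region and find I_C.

cutoff; I_C ≈ 0

V_BB = 0.66 V ≤ V_BE(on) = 0.7 V, so the base-emitter junction is not forward biased.
The transistor is in cutoff: I_B = I_C = 0.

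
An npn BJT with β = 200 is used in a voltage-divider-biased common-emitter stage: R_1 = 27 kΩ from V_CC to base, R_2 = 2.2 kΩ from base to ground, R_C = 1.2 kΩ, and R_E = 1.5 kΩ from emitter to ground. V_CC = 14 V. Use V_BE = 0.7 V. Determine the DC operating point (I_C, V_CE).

Thevenize the base divider: V_Th = V_CC·R_2/(R_1+R_2) = 14×2.2/29.2 = 1.05 V, R_Th = R_1‖R_2 = 2.03 kΩ.
Base-emitter loop: V_Th = I_B·R_Th + V_BE + (β+1)I_B·R_E, so I_B = (1.05 − 0.7) / (2.03 + 201×1.5) = 0.00117 mA.
I_C = β·I_B = 200×0.00117 = 0.234 mA, and I_E = (β+1)I_B = 0.235 mA.
V_CE = V_CC − I_C·R_C − I_E·R_E = 14 − 0.234×1.2 − 0.235×1.5 = 13.4 V.
V_CE = 13.4 V > 0.2 V confirms active-region operation.

I_C ≈ 0.23 mA, V_CE ≈ 13 V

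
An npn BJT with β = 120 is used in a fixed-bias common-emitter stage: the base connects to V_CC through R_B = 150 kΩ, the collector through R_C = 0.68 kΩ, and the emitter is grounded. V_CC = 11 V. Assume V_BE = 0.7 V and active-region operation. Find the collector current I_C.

Base loop: V_CC = I_B·R_B + V_BE, so I_B = (11 − 0.7)/150 kΩ = 0.0687 mA.
In the active region I_C = β·I_B = 120 × 0.0687 = 8.24 mA.
Collector loop: V_CE = V_CC − I_C·R_C = 11 − 8.24×0.68 = 5.4 V.
Since V_CE = 5.4 V > V_CE(sat) ≈ 0.2 V, the transistor is in the active region as assumed.

I_C ≈ 8.2 mA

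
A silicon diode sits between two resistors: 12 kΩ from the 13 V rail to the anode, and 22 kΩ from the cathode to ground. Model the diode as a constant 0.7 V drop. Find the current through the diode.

I ≈ 0.36 mA

The two resistors are in series with the diode, so KVL gives 13 = I·12 + 0.7 + I·22.
I = (13 − 0.7) / (12 + 22) kΩ = 12.3 / 34 = 0.362 mA.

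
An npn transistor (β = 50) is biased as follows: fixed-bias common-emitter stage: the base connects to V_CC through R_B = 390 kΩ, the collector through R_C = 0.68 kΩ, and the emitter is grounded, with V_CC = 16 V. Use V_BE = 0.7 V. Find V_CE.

Base loop: V_CC = I_B·R_B + V_BE, so I_B = (16 − 0.7)/390 kΩ = 0.0392 mA.
In the active region I_C = β·I_B = 50 × 0.0392 = 1.96 mA.
Collector loop: V_CE = V_CC − I_C·R_C = 16 − 1.96×0.68 = 14.7 V.
Since V_CE = 14.7 V > V_CE(sat) ≈ 0.2 V, the transistor is in the active region as assumed.

V_CE ≈ 15 V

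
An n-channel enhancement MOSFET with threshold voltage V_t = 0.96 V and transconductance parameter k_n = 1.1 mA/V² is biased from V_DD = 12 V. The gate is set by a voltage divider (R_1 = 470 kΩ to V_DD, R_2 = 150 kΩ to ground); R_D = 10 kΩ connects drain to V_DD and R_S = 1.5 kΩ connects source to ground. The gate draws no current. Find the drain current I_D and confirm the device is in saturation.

V_G = V_DD·R_2/(R_1+R_2) = 12×150/620 = 2.9 V.
Assume saturation: I_D = (k_n/2)(V_GS − V_t)² with V_GS = V_G − I_D·R_S = 2.9 − 1.5·I_D.
Substituting gives 1.24·I_D² − 4.21·I_D + 2.08 = 0, with roots I_D = 0.599 or 2.8 mA.
The root I_D = 2.8 mA gives V_GS = -1.3 V ≤ V_t, so take I_D = 0.599 mA.
Then V_GS = 2 V and V_DS = V_DD − I_D(R_D+R_S) = 12 − 0.599×11.5 = 5.11 V.
Saturation requires V_DS ≥ V_GS − V_t = 1.04 V; 5.11 ≥ 1.04 ✓.

I_D ≈ 0.6 mA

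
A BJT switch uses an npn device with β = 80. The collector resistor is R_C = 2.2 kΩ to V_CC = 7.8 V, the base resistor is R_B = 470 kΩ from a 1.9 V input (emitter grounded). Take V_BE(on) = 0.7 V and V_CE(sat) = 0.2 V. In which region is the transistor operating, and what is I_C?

active; I_C ≈ 0.2 mA

Assume active. Base-emitter loop: I_B = (V_BB − V_BE)/R_B = (1.9 − 0.7)/470 = 0.00255 mA.
I_C = β·I_B = 80×0.00255 = 0.204 mA.
V_CE = V_CC − I_C·R_C = 7.8 − 0.204×2.2 = 7.35 V > V_CE(sat), so the active-region assumption holds.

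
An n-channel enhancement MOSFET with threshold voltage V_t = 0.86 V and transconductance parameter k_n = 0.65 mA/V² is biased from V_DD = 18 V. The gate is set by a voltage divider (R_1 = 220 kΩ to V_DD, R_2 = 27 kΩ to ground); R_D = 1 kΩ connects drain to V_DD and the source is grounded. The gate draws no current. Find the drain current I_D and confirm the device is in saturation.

V_G = V_DD·R_2/(R_1+R_2) = 18×27/247 = 1.97 V. With the source grounded, V_GS = V_G = 1.97 V.
Assume saturation: I_D = (k_n/2)(V_GS − V_t)² = (0.65/2)×(1.97 − 0.86)² = 0.325×1.11² = 0.399 mA.
V_DS = V_DD − I_D·R_D = 18 − 0.399×1 = 17.6 V.
Saturation requires V_DS ≥ V_GS − V_t = 1.11 V; 17.6 ≥ 1.11 ✓.

I_D ≈ 0.4 mA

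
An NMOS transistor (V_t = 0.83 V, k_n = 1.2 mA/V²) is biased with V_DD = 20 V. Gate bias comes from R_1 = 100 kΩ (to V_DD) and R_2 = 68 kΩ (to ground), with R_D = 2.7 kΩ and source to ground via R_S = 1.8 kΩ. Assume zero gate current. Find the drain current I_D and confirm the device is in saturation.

I_D ≈ 2.8 mA

V_G = V_DD·R_2/(R_1+R_2) = 20×68/168 = 8.1 V.
Assume saturation: I_D = (k_n/2)(V_GS − V_t)² with V_GS = V_G − I_D·R_S = 8.1 − 1.8·I_D.
Substituting gives 1.94·I_D² − 16.7·I_D + 31.7 = 0, with roots I_D = 2.83 or 5.76 mA.
The root I_D = 5.76 mA gives V_GS = -2.27 V ≤ V_t, so take I_D = 2.83 mA.
Then V_GS = 3 V and V_DS = V_DD − I_D(R_D+R_S) = 20 − 2.83×4.5 = 7.27 V.
Saturation requires V_DS ≥ V_GS − V_t = 2.17 V; 7.27 ≥ 2.17 ✓.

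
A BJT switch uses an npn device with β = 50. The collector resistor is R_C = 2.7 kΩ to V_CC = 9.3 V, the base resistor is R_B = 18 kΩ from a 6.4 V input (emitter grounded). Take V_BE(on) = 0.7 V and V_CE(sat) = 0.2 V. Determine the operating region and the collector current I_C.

saturation; I_C ≈ 3.4 mA

Assume active: I_B = (6.4 − 0.7)/18 = 0.317 mA, giving I_C = β·I_B = 15.8 mA.
But then V_CE = 9.3 − 15.8×2.7 = -33.5 V < V_CE(sat) = 0.2 V — impossible in the active region.
So the transistor is saturated. With V_CE = 0.2 V, I_C = (V_CC − 0.2)/R_C = 9.1/2.7 = 3.37 mA.
Check: β·I_B = 15.8 mA > I_C = 3.37 mA, confirming saturation.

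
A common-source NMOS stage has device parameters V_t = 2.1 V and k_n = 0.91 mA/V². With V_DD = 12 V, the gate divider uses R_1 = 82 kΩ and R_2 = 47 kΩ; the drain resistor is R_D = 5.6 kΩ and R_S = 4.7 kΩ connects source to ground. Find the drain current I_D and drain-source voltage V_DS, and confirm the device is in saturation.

I_D ≈ 0.31 mA, V_DS ≈ 8.8 V

V_G = V_DD·R_2/(R_1+R_2) = 12×47/129 = 4.37 V.
Assume saturation: I_D = (k_n/2)(V_GS − V_t)² with V_GS = V_G − I_D·R_S = 4.37 − 4.7·I_D.
Substituting gives 10.1·I_D² − 10.7·I_D + 2.35 = 0, with roots I_D = 0.308 or 0.758 mA.
The root I_D = 0.758 mA gives V_GS = 0.809 V ≤ V_t, so take I_D = 0.308 mA.
Then V_GS = 2.92 V and V_DS = V_DD − I_D(R_D+R_S) = 12 − 0.308×10.3 = 8.82 V.
Saturation requires V_DS ≥ V_GS − V_t = 0.823 V; 8.82 ≥ 0.823 ✓.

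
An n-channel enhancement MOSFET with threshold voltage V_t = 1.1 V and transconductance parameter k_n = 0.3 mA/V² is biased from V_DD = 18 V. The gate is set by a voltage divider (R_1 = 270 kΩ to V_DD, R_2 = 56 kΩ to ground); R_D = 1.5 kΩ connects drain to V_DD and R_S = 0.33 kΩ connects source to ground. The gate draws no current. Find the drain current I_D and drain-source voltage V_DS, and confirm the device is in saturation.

I_D ≈ 0.5 mA, V_DS ≈ 17 V

V_G = V_DD·R_2/(R_1+R_2) = 18×56/326 = 3.09 V.
Assume saturation: I_D = (k_n/2)(V_GS − V_t)² with V_GS = V_G − I_D·R_S = 3.09 − 0.33·I_D.
Substituting gives 0.0163·I_D² − 1.2·I_D + 0.595 = 0, with roots I_D = 0.501 or 72.8 mA.
The root I_D = 72.8 mA gives V_GS = -20.9 V ≤ V_t, so take I_D = 0.501 mA.
Then V_GS = 2.93 V and V_DS = V_DD − I_D(R_D+R_S) = 18 − 0.501×1.83 = 17.1 V.
Saturation requires V_DS ≥ V_GS − V_t = 1.83 V; 17.1 ≥ 1.83 ✓.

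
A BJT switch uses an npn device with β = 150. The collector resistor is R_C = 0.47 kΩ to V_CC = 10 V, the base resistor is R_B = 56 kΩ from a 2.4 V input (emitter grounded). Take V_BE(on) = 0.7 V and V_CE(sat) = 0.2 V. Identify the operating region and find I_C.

active; I_C ≈ 4.6 mA

Assume active. Base-emitter loop: I_B = (V_BB − V_BE)/R_B = (2.4 − 0.7)/56 = 0.0304 mA.
I_C = β·I_B = 150×0.0304 = 4.55 mA.
V_CE = V_CC − I_C·R_C = 10 − 4.55×0.47 = 7.86 V > V_CE(sat), so the active-region assumption holds.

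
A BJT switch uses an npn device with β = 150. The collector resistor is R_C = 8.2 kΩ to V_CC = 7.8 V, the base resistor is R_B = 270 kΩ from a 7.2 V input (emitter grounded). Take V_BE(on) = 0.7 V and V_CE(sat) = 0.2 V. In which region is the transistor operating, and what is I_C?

saturation; I_C ≈ 0.93 mA

Assume active: I_B = (7.2 − 0.7)/270 = 0.0241 mA, giving I_C = β·I_B = 3.61 mA.
But then V_CE = 7.8 − 3.61×8.2 = -21.8 V < V_CE(sat) = 0.2 V — impossible in the active region.
So the transistor is saturated. With V_CE = 0.2 V, I_C = (V_CC − 0.2)/R_C = 7.6/8.2 = 0.927 mA.
Check: β·I_B = 3.61 mA > I_C = 0.927 mA, confirming saturation.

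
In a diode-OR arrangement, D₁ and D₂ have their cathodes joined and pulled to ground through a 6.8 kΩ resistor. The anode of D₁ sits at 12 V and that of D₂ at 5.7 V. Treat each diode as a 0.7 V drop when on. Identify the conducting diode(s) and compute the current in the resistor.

Only D₁ conducts; I_R ≈ 1.7 mA

Assume both conduct. Then node N would need to be at both 12−0.7 = 11.3 V and 5.7−0.7 = 5 V, which is impossible.
Assume only D₁ conducts: V_N = 12 − 0.7 = 11.3 V, so I_R = 11.3/6.8 = 1.66 mA.
Check D₂: its anode-to-cathode voltage is 5.7 − 11.3 = -5.6 V < 0.7 V, so it is off. The assumption is consistent.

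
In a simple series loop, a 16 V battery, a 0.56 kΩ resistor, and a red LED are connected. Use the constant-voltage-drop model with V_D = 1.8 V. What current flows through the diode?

I ≈ 25 mA

KVL around the loop: 16 = V_D + I·R = 1.8 + I × 0.56 kΩ.
So I = (16 − 1.8) / 0.56 kΩ = 14.2 / 0.56 = 25.4 mA.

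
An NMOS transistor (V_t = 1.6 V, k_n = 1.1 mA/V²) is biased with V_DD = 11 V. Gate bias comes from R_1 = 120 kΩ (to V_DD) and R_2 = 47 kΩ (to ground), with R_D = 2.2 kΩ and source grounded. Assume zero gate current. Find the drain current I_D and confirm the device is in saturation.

V_G = V_DD·R_2/(R_1+R_2) = 11×47/167 = 3.1 V. With the source grounded, V_GS = V_G = 3.1 V.
Assume saturation: I_D = (k_n/2)(V_GS − V_t)² = (1.1/2)×(3.1 − 1.6)² = 0.55×1.5² = 1.23 mA.
V_DS = V_DD − I_D·R_D = 11 − 1.23×2.2 = 8.29 V.
Saturation requires V_DS ≥ V_GS − V_t = 1.5 V; 8.29 ≥ 1.5 ✓.

I_D ≈ 1.2 mA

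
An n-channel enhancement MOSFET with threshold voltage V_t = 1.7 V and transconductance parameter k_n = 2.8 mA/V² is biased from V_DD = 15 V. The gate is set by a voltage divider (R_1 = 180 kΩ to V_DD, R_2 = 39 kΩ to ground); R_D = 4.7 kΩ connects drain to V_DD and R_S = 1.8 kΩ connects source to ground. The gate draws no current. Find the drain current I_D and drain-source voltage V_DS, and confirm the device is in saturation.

V_G = V_DD·R_2/(R_1+R_2) = 15×39/219 = 2.67 V.
Assume saturation: I_D = (k_n/2)(V_GS − V_t)² with V_GS = V_G − I_D·R_S = 2.67 − 1.8·I_D.
Substituting gives 4.54·I_D² − 5.9·I_D + 1.32 = 0, with roots I_D = 0.288 or 1.01 mA.
The root I_D = 1.01 mA gives V_GS = 0.85 V ≤ V_t, so take I_D = 0.288 mA.
Then V_GS = 2.15 V and V_DS = V_DD − I_D(R_D+R_S) = 15 − 0.288×6.5 = 13.1 V.
Saturation requires V_DS ≥ V_GS − V_t = 0.453 V; 13.1 ≥ 0.453 ✓.

I_D ≈ 0.29 mA, V_DS ≈ 13 V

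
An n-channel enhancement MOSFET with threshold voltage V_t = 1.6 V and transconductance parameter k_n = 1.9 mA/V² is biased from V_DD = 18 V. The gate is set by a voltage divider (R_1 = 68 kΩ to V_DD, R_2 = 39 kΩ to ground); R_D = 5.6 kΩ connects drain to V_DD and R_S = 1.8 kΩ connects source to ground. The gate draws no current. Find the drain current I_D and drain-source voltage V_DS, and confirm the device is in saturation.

V_G = V_DD·R_2/(R_1+R_2) = 18×39/107 = 6.56 V.
Assume saturation: I_D = (k_n/2)(V_GS − V_t)² with V_GS = V_G − I_D·R_S = 6.56 − 1.8·I_D.
Substituting gives 3.08·I_D² − 18·I_D + 23.4 = 0, with roots I_D = 1.96 or 3.88 mA.
The root I_D = 3.88 mA gives V_GS = -0.421 V ≤ V_t, so take I_D = 1.96 mA.
Then V_GS = 3.04 V and V_DS = V_DD − I_D(R_D+R_S) = 18 − 1.96×7.4 = 3.51 V.
Saturation requires V_DS ≥ V_GS − V_t = 1.44 V; 3.51 ≥ 1.44 ✓.

I_D ≈ 2 mA, V_DS ≈ 3.5 V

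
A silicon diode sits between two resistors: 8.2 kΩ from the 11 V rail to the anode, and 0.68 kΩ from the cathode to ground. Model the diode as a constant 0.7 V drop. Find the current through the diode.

I ≈ 1.2 mA

The two resistors are in series with the diode, so KVL gives 11 = I·8.2 + 0.7 + I·0.68.
I = (11 − 0.7) / (8.2 + 0.68) kΩ = 10.3 / 8.88 = 1.16 mA.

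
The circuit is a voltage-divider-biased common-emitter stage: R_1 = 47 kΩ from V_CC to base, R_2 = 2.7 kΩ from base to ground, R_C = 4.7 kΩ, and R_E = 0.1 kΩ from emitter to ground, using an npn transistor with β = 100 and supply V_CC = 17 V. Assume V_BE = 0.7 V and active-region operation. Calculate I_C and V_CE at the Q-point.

I_C ≈ 1.8 mA, V_CE ≈ 8.5 V

Thevenize the base divider: V_Th = V_CC·R_2/(R_1+R_2) = 17×2.7/49.7 = 0.924 V, R_Th = R_1‖R_2 = 2.55 kΩ.
Base-emitter loop: V_Th = I_B·R_Th + V_BE + (β+1)I_B·R_E, so I_B = (0.924 − 0.7) / (2.55 + 101×0.1) = 0.0177 mA.
I_C = β·I_B = 100×0.0177 = 1.77 mA, and I_E = (β+1)I_B = 1.78 mA.
V_CE = V_CC − I_C·R_C − I_E·R_E = 17 − 1.77×4.7 − 1.78×0.1 = 8.52 V.
V_CE = 8.52 V > 0.2 V confirms active-region operation.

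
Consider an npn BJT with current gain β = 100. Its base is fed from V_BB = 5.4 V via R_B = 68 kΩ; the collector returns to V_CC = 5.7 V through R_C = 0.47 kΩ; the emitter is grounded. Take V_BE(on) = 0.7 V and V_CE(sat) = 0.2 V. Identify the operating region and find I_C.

active; I_C ≈ 6.9 mA

Assume active. Base-emitter loop: I_B = (V_BB − V_BE)/R_B = (5.4 − 0.7)/68 = 0.0691 mA.
I_C = β·I_B = 100×0.0691 = 6.91 mA.
V_CE = V_CC − I_C·R_C = 5.7 − 6.91×0.47 = 2.45 V > V_CE(sat), so the active-region assumption holds.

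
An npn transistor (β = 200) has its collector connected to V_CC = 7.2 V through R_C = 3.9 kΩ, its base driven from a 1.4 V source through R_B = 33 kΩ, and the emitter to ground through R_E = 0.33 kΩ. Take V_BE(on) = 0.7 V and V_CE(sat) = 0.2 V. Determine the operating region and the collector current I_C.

Assume active. Base-emitter loop: I_B = (V_BB − V_BE)/(R_B + (β+1)R_E) = (1.4 − 0.7)/(33 + 201×0.33) = 0.00705 mA.
I_C = β·I_B = 200×0.00705 = 1.41 mA.
V_CE = V_CC − I_C·R_C − I_E·R_E = 7.2 − 1.41×3.9 − 1.42×0.33 = 1.24 V > V_CE(sat), so the active-region assumption holds.

active; I_C ≈ 1.4 mA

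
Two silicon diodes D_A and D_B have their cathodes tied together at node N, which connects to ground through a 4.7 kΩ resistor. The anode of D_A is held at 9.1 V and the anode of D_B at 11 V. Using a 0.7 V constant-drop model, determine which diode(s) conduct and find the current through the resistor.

Only D_B conducts; I_R ≈ 2.2 mA

Assume both conduct. Then node N would need to be at both 9.1−0.7 = 8.4 V and 11−0.7 = 10.3 V, which is impossible.
Assume only D_B conducts: V_N = 11 − 0.7 = 10.3 V, so I_R = 10.3/4.7 = 2.19 mA.
Check D_A: its anode-to-cathode voltage is 9.1 − 10.3 = -1.2 V < 0.7 V, so it is off. The assumption is consistent.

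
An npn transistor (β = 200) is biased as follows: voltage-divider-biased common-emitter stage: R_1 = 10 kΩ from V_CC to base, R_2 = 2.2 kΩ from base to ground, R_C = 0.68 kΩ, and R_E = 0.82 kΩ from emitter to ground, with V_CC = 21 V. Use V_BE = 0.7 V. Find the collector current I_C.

I_C ≈ 3.7 mA

Thevenize the base divider: V_Th = V_CC·R_2/(R_1+R_2) = 21×2.2/12.2 = 3.79 V, R_Th = R_1‖R_2 = 1.8 kΩ.
Base-emitter loop: V_Th = I_B·R_Th + V_BE + (β+1)I_B·R_E, so I_B = (3.79 − 0.7) / (1.8 + 201×0.82) = 0.0185 mA.
I_C = β·I_B = 200×0.0185 = 3.71 mA, and I_E = (β+1)I_B = 3.72 mA.
V_CE = V_CC − I_C·R_C − I_E·R_E = 21 − 3.71×0.68 − 3.72×0.82 = 15.4 V.
V_CE = 15.4 V > 0.2 V confirms active-region operation.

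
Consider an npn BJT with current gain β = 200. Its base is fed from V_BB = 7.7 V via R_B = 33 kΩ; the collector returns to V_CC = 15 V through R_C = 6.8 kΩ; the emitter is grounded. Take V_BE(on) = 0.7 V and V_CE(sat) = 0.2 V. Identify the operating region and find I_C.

Assume active: I_B = (7.7 − 0.7)/33 = 0.212 mA, giving I_C = β·I_B = 42.4 mA.
But then V_CE = 15 − 42.4×6.8 = -273 V < V_CE(sat) = 0.2 V — impossible in the active region.
So the transistor is saturated. With V_CE = 0.2 V, I_C = (V_CC − 0.2)/R_C = 14.8/6.8 = 2.18 mA.
Check: β·I_B = 42.4 mA > I_C = 2.18 mA, confirming saturation.

saturation; I_C ≈ 2.2 mA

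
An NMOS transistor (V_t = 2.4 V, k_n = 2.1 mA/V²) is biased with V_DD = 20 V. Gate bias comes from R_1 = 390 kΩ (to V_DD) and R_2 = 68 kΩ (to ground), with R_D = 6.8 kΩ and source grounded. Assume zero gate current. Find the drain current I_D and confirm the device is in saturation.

I_D ≈ 0.34 mA

V_G = V_DD·R_2/(R_1+R_2) = 20×68/458 = 2.97 V. With the source grounded, V_GS = V_G = 2.97 V.
Assume saturation: I_D = (k_n/2)(V_GS − V_t)² = (2.1/2)×(2.97 − 2.4)² = 1.05×0.569² = 0.34 mA.
V_DS = V_DD − I_D·R_D = 20 − 0.34×6.8 = 17.7 V.
Saturation requires V_DS ≥ V_GS − V_t = 0.569 V; 17.7 ≥ 0.569 ✓.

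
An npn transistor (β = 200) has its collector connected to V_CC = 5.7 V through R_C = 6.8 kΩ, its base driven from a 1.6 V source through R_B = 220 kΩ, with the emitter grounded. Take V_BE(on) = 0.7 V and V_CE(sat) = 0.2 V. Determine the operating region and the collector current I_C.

saturation; I_C ≈ 0.81 mA

Assume active: I_B = (1.6 − 0.7)/220 = 0.00409 mA, giving I_C = β·I_B = 0.818 mA.
But then V_CE = 5.7 − 0.818×6.8 = 0.136 V < V_CE(sat) = 0.2 V — impossible in the active region.
So the transistor is saturated. With V_CE = 0.2 V, I_C = (V_CC − 0.2)/R_C = 5.5/6.8 = 0.809 mA.
Check: β·I_B = 0.818 mA > I_C = 0.809 mA, confirming saturation.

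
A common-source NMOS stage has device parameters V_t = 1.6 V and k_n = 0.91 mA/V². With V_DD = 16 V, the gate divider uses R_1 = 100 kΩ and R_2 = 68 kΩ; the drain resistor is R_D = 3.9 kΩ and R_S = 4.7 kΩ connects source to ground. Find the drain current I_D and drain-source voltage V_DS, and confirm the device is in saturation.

I_D ≈ 0.76 mA, V_DS ≈ 9.4 V

V_G = V_DD·R_2/(R_1+R_2) = 16×68/168 = 6.48 V.
Assume saturation: I_D = (k_n/2)(V_GS − V_t)² with V_GS = V_G − I_D·R_S = 6.48 − 4.7·I_D.
Substituting gives 10.1·I_D² − 21.9·I_D + 10.8 = 0, with roots I_D = 0.762 or 1.41 mA.
The root I_D = 1.41 mA gives V_GS = -0.162 V ≤ V_t, so take I_D = 0.762 mA.
Then V_GS = 2.89 V and V_DS = V_DD − I_D(R_D+R_S) = 16 − 0.762×8.6 = 9.45 V.
Saturation requires V_DS ≥ V_GS − V_t = 1.29 V; 9.45 ≥ 1.29 ✓.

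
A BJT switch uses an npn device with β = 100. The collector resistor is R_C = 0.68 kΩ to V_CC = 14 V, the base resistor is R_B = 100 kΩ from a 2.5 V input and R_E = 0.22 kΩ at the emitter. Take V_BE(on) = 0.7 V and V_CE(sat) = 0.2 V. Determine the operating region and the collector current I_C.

Assume active. Base-emitter loop: I_B = (V_BB − V_BE)/(R_B + (β+1)R_E) = (2.5 − 0.7)/(100 + 101×0.22) = 0.0147 mA.
I_C = β·I_B = 100×0.0147 = 1.47 mA.
V_CE = V_CC − I_C·R_C − I_E·R_E = 14 − 1.47×0.68 − 1.49×0.22 = 12.7 V > V_CE(sat), so the active-region assumption holds.

active; I_C ≈ 1.5 mA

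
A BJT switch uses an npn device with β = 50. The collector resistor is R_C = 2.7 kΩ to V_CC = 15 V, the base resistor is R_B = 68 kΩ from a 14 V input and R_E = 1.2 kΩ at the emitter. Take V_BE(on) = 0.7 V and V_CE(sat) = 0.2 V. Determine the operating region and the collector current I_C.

saturation; I_C ≈ 3.8 mA

Assume active: I_B = (14 − 0.7)/(68 + 51×1.2) = 0.103 mA, I_C = β·I_B = 5.15 mA.
Then V_CE = 15 − 5.15×2.7 − 5.25×1.2 = -5.2 V < 0.2 V — the active assumption fails.
Re-solve with V_CE = 0.2 V. KCL at the emitter: V_E/R_E = (V_BB−0.7−V_E)/R_B + (V_CC−0.2−V_E)/R_C, giving V_E = 4.66 V.
I_C = (V_CC − 0.2 − V_E)/R_C = (14.8 − 4.66)/2.7 = 3.76 mA.
Check: I_B = (13.3 − 4.66)/68 = 0.127 mA, and β·I_B = 6.35 mA > I_C, confirming saturation.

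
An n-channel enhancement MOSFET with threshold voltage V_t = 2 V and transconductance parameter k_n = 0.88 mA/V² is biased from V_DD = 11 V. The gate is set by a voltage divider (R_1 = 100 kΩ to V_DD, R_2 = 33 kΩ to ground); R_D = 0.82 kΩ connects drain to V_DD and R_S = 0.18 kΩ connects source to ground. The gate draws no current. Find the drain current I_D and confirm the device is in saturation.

I_D ≈ 0.21 mA

V_G = V_DD·R_2/(R_1+R_2) = 11×33/133 = 2.73 V.
Assume saturation: I_D = (k_n/2)(V_GS − V_t)² with V_GS = V_G − I_D·R_S = 2.73 − 0.18·I_D.
Substituting gives 0.0143·I_D² − 1.12·I_D + 0.234 = 0, with roots I_D = 0.21 or 78 mA.
The root I_D = 78 mA gives V_GS = -11.3 V ≤ V_t, so take I_D = 0.21 mA.
Then V_GS = 2.69 V and V_DS = V_DD − I_D(R_D+R_S) = 11 − 0.21×1 = 10.8 V.
Saturation requires V_DS ≥ V_GS − V_t = 0.691 V; 10.8 ≥ 0.691 ✓.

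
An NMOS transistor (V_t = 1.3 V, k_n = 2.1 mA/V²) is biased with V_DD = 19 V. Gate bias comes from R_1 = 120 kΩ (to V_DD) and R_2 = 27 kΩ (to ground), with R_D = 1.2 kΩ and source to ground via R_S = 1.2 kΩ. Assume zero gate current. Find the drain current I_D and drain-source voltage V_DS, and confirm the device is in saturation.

V_G = V_DD·R_2/(R_1+R_2) = 19×27/147 = 3.49 V.
Assume saturation: I_D = (k_n/2)(V_GS − V_t)² with V_GS = V_G − I_D·R_S = 3.49 − 1.2·I_D.
Substituting gives 1.51·I_D² − 6.52·I_D + 5.03 = 0, with roots I_D = 1.01 or 3.3 mA.
The root I_D = 3.3 mA gives V_GS = -0.474 V ≤ V_t, so take I_D = 1.01 mA.
Then V_GS = 2.28 V and V_DS = V_DD − I_D(R_D+R_S) = 19 − 1.01×2.4 = 16.6 V.
Saturation requires V_DS ≥ V_GS − V_t = 0.98 V; 16.6 ≥ 0.98 ✓.

I_D ≈ 1 mA, V_DS ≈ 17 V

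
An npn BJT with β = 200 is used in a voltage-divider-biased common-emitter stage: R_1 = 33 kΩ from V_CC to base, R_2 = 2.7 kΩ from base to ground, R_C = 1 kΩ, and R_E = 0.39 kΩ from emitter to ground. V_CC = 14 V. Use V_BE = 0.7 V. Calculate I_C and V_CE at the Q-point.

I_C ≈ 0.89 mA, V_CE ≈ 13 V

Thevenize the base divider: V_Th = V_CC·R_2/(R_1+R_2) = 14×2.7/35.7 = 1.06 V, R_Th = R_1‖R_2 = 2.5 kΩ.
Base-emitter loop: V_Th = I_B·R_Th + V_BE + (β+1)I_B·R_E, so I_B = (1.06 − 0.7) / (2.5 + 201×0.39) = 0.00444 mA.
I_C = β·I_B = 200×0.00444 = 0.887 mA, and I_E = (β+1)I_B = 0.892 mA.
V_CE = V_CC − I_C·R_C − I_E·R_E = 14 − 0.887×1 − 0.892×0.39 = 12.8 V.
V_CE = 12.8 V > 0.2 V confirms active-region operation.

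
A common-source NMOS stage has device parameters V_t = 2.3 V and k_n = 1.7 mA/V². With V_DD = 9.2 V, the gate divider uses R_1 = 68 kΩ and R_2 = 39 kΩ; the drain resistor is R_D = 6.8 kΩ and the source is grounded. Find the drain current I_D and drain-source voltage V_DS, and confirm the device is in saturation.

V_G = V_DD·R_2/(R_1+R_2) = 9.2×39/107 = 3.35 V. With the source grounded, V_GS = V_G = 3.35 V.
Assume saturation: I_D = (k_n/2)(V_GS − V_t)² = (1.7/2)×(3.35 − 2.3)² = 0.85×1.05² = 0.943 mA.
V_DS = V_DD − I_D·R_D = 9.2 − 0.943×6.8 = 2.79 V.
Saturation requires V_DS ≥ V_GS − V_t = 1.05 V; 2.79 ≥ 1.05 ✓.

I_D ≈ 0.94 mA, V_DS ≈ 2.8 V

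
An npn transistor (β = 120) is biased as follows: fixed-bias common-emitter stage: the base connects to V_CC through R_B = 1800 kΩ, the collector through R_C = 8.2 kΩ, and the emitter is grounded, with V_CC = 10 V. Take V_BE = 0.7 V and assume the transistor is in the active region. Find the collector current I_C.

I_C ≈ 0.62 mA

Base loop: V_CC = I_B·R_B + V_BE, so I_B = (10 − 0.7)/1800 kΩ = 0.00517 mA.
In the active region I_C = β·I_B = 120 × 0.00517 = 0.62 mA.
Collector loop: V_CE = V_CC − I_C·R_C = 10 − 0.62×8.2 = 4.92 V.
Since V_CE = 4.92 V > V_CE(sat) ≈ 0.2 V, the transistor is in the active region as assumed.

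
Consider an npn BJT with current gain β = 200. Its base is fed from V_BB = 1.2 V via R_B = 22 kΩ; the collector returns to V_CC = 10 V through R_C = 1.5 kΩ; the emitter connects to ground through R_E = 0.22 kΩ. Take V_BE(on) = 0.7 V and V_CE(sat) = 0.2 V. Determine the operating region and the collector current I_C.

active; I_C ≈ 1.5 mA

Assume active. Base-emitter loop: I_B = (V_BB − V_BE)/(R_B + (β+1)R_E) = (1.2 − 0.7)/(22 + 201×0.22) = 0.00755 mA.
I_C = β·I_B = 200×0.00755 = 1.51 mA.
V_CE = V_CC − I_C·R_C − I_E·R_E = 10 − 1.51×1.5 − 1.52×0.22 = 7.4 V > V_CE(sat), so the active-region assumption holds.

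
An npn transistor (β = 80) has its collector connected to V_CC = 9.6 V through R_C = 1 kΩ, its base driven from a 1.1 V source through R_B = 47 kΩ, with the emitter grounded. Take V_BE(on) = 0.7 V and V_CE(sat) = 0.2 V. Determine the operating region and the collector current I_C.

Assume active. Base-emitter loop: I_B = (V_BB − V_BE)/R_B = (1.1 − 0.7)/47 = 0.00851 mA.
I_C = β·I_B = 80×0.00851 = 0.681 mA.
V_CE = V_CC − I_C·R_C = 9.6 − 0.681×1 = 8.92 V > V_CE(sat), so the active-region assumption holds.

active; I_C ≈ 0.68 mA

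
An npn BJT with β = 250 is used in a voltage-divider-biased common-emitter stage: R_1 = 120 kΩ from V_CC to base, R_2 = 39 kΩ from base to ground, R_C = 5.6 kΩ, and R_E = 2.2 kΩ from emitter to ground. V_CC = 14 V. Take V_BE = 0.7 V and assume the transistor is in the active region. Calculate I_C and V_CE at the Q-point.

Thevenize the base divider: V_Th = V_CC·R_2/(R_1+R_2) = 14×39/159 = 3.43 V, R_Th = R_1‖R_2 = 29.4 kΩ.
Base-emitter loop: V_Th = I_B·R_Th + V_BE + (β+1)I_B·R_E, so I_B = (3.43 − 0.7) / (29.4 + 251×2.2) = 0.0047 mA.
I_C = β·I_B = 250×0.0047 = 1.18 mA, and I_E = (β+1)I_B = 1.18 mA.
V_CE = V_CC − I_C·R_C − I_E·R_E = 14 − 1.18×5.6 − 1.18×2.2 = 4.82 V.
V_CE = 4.82 V > 0.2 V confirms active-region operation.

I_C ≈ 1.2 mA, V_CE ≈ 4.8 V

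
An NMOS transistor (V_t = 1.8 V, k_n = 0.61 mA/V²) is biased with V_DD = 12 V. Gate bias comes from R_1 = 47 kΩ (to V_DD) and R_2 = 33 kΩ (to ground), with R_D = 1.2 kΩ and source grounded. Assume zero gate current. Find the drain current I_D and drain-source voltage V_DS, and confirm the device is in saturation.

I_D ≈ 3 mA, V_DS ≈ 8.4 V

V_G = V_DD·R_2/(R_1+R_2) = 12×33/80 = 4.95 V. With the source grounded, V_GS = V_G = 4.95 V.
Assume saturation: I_D = (k_n/2)(V_GS − V_t)² = (0.61/2)×(4.95 − 1.8)² = 0.305×3.15² = 3.03 mA.
V_DS = V_DD − I_D·R_D = 12 − 3.03×1.2 = 8.37 V.
Saturation requires V_DS ≥ V_GS − V_t = 3.15 V; 8.37 ≥ 3.15 ✓.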